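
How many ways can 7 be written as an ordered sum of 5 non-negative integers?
C(7+5-1, 5-1) = C(11, 4) = 330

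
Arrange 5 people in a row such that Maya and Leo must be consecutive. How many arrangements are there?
Treat the 2 as one block: (5-2+1)! × 2! = 24 × 2 = 48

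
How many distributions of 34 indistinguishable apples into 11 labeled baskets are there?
C(34+11-1, 11-1) = C(44, 10) = 2481256778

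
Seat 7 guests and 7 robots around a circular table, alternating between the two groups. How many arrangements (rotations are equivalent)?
Fix one of the guests: (7-1)! ways for the remaining guests, × 7! ways for the robots = 720 × 5040 = 3628800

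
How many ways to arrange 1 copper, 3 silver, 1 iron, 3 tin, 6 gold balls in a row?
14! / (1! × 3! × 1! × 3! × 6!) = 3363360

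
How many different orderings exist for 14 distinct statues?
14! = 87178291200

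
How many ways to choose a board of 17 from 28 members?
C(28,17) = 28!/(17!×11!) = 21474180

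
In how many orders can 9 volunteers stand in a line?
9! = 362880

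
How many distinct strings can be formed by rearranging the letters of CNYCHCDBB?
9! / (1! × 2! × 1! × 1! × 1! × 3!) = 30240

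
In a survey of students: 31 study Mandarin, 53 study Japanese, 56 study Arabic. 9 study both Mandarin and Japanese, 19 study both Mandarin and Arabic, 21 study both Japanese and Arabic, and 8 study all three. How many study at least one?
|A∪B∪C| = 31+53+56-9-19-21+8 = 99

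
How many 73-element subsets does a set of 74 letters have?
C(74,73) = 74!/(73!×1!) = 74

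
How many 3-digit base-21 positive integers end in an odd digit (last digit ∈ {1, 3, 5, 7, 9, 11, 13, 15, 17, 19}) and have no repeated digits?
Last∈{1,3,5,7,9,11,13,15,17,19}. Last=0: 0. Last nonzero: 10×19×P(19,1) = 3610. Total = 3610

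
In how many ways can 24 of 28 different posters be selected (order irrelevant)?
C(28,24) = 28!/(24!×4!) = 20475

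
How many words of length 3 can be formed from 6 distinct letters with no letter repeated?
P(6,3) = 6!/(6-3)! = 120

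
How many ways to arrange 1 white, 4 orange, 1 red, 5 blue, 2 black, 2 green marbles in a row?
15! / (1! × 4! × 1! × 5! × 2! × 2!) = 113513400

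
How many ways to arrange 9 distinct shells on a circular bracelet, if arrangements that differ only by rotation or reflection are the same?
(9-1)!/2 = 40320/2 = 20160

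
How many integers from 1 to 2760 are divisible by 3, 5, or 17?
⌊2760/3⌋+⌊2760/5⌋+⌊2760/17⌋ - ⌊2760/15⌋-⌊2760/51⌋-⌊2760/85⌋ + ⌊2760/255⌋ = 920+552+162 - 184-54-32 + 10 = 1374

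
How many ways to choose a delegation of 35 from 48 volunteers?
C(48,35) = 48!/(35!×13!) = 192928249296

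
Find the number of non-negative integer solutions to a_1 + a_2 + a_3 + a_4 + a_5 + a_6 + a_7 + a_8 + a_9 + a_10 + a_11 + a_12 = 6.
C(6+12-1, 12-1) = C(17, 11) = 12376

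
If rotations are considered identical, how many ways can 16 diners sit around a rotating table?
Circular: fix one position, arrange the rest. (16-1)! = 1307674368000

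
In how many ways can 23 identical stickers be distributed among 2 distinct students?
C(23+2-1, 2-1) = C(24, 1) = 24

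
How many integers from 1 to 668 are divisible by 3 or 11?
⌊668/3⌋ + ⌊668/11⌋ - ⌊668/33⌋ = 222 + 60 - 20 = 262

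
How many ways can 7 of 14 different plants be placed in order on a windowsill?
P(14,7) = 14!/(14-7)! = 17297280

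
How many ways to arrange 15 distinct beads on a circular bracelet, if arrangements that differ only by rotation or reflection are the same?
(15-1)!/2 = 87178291200/2 = 43589145600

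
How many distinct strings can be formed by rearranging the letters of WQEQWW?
6! / (2! × 3! × 1!) = 60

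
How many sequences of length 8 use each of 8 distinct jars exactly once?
8! = 40320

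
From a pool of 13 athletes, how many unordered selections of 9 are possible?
C(13,9) = 13!/(9!×4!) = 715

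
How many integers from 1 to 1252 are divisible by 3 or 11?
⌊1252/3⌋ + ⌊1252/11⌋ - ⌊1252/33⌋ = 417 + 113 - 37 = 493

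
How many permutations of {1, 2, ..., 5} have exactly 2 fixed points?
Choose the 2 fixed points C(5,2) = 10, derange the rest: !3 = Σ_{j=0}^{3} (-1)^j·3!/j! = 6 - 6 + 3 - 1 = 2. Product = 10 × 2 = 20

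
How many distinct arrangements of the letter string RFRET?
5! / (1! × 1! × 2! × 1!) = 60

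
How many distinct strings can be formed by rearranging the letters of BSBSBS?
6! / (3! × 3!) = 20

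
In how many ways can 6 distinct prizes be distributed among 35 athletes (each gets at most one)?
P(35,6) = 35!/(35-6)! = 1168675200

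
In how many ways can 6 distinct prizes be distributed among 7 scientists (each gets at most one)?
P(7,6) = 7!/(7-6)! = 5040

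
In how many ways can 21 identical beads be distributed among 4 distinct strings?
C(21+4-1, 4-1) = C(24, 3) = 2024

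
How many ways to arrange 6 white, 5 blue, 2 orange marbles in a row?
13! / (6! × 5! × 2!) = 36036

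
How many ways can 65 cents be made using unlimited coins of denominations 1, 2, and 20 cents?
Coefficient of x^65 in 1/(1-x^1) · 1/(1-x^2) · 1/(1-x^20). Case on j = number of 20-cent coins (j = 0..3); remainder r = 65 - 20j is made from {1,2} in ⌊r/2⌋+1 ways. r = 65, 45, 25, 5 → 33 + 23 + 13 + 3 = 72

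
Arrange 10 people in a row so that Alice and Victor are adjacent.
Treat as block: (10-1)! × 2! = 362880 × 2 = 725760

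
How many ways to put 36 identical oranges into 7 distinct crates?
C(36+7-1, 7-1) = C(42, 6) = 5245786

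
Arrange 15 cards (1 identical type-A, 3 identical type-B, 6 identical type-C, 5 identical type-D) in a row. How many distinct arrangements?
15! / (1! × 3! × 6! × 5!) = 2522520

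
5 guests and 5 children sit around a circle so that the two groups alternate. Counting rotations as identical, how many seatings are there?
Fix one of the guests: (5-1)! ways for the remaining guests, × 5! ways for the children = 24 × 120 = 2880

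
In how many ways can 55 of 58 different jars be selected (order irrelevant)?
C(58,55) = 58!/(55!×3!) = 30856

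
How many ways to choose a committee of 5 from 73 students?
C(73,5) = 73!/(5!×68!) = 15020334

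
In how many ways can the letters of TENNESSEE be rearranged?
9! / (1! × 4! × 2! × 2!) = 3780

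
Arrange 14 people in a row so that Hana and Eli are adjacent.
Treat as block: (14-1)! × 2! = 6227020800 × 2 = 12454041600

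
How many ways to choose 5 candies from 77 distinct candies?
C(77,5) = 77!/(5!×72!) = 19757815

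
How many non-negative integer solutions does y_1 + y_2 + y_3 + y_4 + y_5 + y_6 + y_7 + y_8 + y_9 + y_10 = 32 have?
C(32+10-1, 10-1) = C(41, 9) = 350343565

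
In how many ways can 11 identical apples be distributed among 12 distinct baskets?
C(11+12-1, 12-1) = C(22, 11) = 705432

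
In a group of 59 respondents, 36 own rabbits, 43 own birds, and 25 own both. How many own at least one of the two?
|A∪B| = |A| + |B| - |A∩B| = 36 + 43 - 25 = 54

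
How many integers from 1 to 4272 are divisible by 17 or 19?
⌊4272/17⌋ + ⌊4272/19⌋ - ⌊4272/323⌋ = 251 + 224 - 13 = 462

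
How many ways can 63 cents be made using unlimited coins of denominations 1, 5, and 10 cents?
Coefficient of x^63 in 1/(1-x^1) · 1/(1-x^5) · 1/(1-x^10). Case on j = number of 10-cent coins (j = 0..6); remainder r = 63 - 10j is made from {1,5} in ⌊r/5⌋+1 ways. r = 63, 53, 43, 33, 23, 13, 3 → 13 + 11 + 9 + 7 + 5 + 3 + 1 = 49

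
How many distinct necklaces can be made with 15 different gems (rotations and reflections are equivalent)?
(15-1)!/2 = 87178291200/2 = 43589145600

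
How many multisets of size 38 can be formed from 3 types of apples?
C(38+3-1, 3-1) = C(40, 2) = 780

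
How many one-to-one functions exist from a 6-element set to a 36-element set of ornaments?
P(36,6) = 36!/(36-6)! = 1402410240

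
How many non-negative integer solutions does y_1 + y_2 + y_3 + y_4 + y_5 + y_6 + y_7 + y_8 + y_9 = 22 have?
C(22+9-1, 9-1) = C(30, 8) = 5852925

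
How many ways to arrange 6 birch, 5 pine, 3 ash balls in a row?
14! / (6! × 5! × 3!) = 168168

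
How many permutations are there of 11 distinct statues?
11! = 39916800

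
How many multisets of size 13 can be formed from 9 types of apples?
C(13+9-1, 9-1) = C(21, 8) = 203490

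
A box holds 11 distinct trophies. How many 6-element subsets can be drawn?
C(11,6) = 11!/(6!×5!) = 462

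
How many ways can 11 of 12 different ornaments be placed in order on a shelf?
P(12,11) = 12!/(12-11)! = 479001600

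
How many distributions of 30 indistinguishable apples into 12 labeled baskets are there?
C(30+12-1, 12-1) = C(41, 11) = 3159461968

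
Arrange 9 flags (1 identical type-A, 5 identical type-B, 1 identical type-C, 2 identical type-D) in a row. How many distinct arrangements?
9! / (1! × 5! × 1! × 2!) = 1512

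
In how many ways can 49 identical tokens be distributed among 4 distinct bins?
C(49+4-1, 4-1) = C(52, 3) = 22100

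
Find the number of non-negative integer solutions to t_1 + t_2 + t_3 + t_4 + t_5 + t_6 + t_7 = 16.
C(16+7-1, 7-1) = C(22, 6) = 74613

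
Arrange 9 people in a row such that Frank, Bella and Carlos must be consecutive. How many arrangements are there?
Treat the 3 as one block: (9-3+1)! × 3! = 5040 × 6 = 30240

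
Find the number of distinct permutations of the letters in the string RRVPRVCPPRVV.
12! / (3! × 1! × 4! × 4!) = 138600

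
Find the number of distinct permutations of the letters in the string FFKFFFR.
7! / (1! × 1! × 5!) = 42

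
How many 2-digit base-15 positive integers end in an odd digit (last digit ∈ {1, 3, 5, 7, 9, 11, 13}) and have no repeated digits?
Last∈{1,3,5,7,9,11,13}. Last=0: 0. Last nonzero: 7×13×P(13,0) = 91. Total = 91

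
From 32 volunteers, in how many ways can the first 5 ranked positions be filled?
P(32,5) = 32!/(32-5)! = 24165120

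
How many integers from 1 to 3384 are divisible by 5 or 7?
⌊3384/5⌋ + ⌊3384/7⌋ - ⌊3384/35⌋ = 676 + 483 - 96 = 1063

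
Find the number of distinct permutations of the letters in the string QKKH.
4! / (2! × 1! × 1!) = 12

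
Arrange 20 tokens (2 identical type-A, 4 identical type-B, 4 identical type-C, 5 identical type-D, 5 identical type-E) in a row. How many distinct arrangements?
20! / (2! × 4! × 4! × 5! × 5!) = 146659312800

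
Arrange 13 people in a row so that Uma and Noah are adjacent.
Treat as block: (13-1)! × 2! = 479001600 × 2 = 958003200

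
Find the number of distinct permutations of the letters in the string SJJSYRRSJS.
10! / (1! × 4! × 2! × 3!) = 12600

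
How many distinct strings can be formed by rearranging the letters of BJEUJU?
6! / (2! × 1! × 2! × 1!) = 180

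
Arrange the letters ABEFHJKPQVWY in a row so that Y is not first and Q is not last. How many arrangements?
By inclusion-exclusion: 12! - 2×(12-1)! + (12-2)! = 479001600 - 79833600 + 3628800 = 402796800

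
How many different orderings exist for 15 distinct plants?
15! = 1307674368000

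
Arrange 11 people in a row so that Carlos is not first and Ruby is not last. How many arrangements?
By inclusion-exclusion: 11! - 2×(11-1)! + (11-2)! = 39916800 - 7257600 + 362880 = 33022080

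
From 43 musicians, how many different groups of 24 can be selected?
C(43,24) = 43!/(24!×19!) = 800472431850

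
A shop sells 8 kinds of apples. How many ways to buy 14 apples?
C(14+8-1, 8-1) = C(21, 7) = 116280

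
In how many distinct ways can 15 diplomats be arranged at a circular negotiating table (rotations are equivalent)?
Circular: fix one position, arrange the rest. (15-1)! = 87178291200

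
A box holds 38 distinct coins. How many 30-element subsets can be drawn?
C(38,30) = 38!/(30!×8!) = 48903492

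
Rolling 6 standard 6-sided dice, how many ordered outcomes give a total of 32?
Coefficient of x^32 in (x + x² + ... + x^6)^6. By inclusion-exclusion on dice exceeding 6: Σ_j (-1)^j C(6,j)·C(32-1-6j, 5) = C(6,0)·C(31,5) - C(6,1)·C(25,5) + C(6,2)·C(19,5) - C(6,3)·C(13,5) + C(6,4)·C(7,5) = 1·169911 - 6·53130 + 15·11628 - 20·1287 + 15·21 = 126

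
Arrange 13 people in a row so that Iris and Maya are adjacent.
Treat as block: (13-1)! × 2! = 479001600 × 2 = 958003200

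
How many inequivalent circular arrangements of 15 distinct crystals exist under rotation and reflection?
(15-1)!/2 = 87178291200/2 = 43589145600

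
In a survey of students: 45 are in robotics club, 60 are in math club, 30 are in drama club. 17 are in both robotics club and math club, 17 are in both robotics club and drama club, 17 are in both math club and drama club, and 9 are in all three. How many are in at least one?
|A∪B∪C| = 45+60+30-17-17-17+9 = 93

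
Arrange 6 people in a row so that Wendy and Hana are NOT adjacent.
Total - adjacent = 6! - (6-1)!×2 = 720 - 240 = 480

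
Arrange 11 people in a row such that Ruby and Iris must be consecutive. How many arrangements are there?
Treat the 2 as one block: (11-2+1)! × 2! = 3628800 × 2 = 7257600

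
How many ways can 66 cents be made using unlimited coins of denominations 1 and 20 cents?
Coefficient of x^66 in 1/(1-x^1) · 1/(1-x^20). Use j coins of 20 for j = 0..⌊66/20⌋ = 3, the rest in 1s: 3 + 1 = 4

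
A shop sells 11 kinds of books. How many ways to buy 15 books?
C(15+11-1, 11-1) = C(25, 10) = 3268760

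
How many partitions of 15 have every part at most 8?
Let r_j(i) = number of partitions of i into parts ≤ j, for i = 0..15. r_1(i) = 1 for all i; r_j(i) = r_{j-1}(i) + r_j(i-j). Rows j = 2..8: ≤2: 1 1 2 2 3 3 4 4 5 5 6 6 7 7 8 8; ≤3: 1 1 2 3 4 5 7 8 10 12 14 16 19 21 24 27; ≤4: 1 1 2 3 5 6 9 11 15 18 23 27 34 39 47 54; ≤5: 1 1 2 3 5 7 10 13 18 23 30 37 47 57 70 84; ≤6: 1 1 2 3 5 7 11 14 20 26 35 44 58 71 90 110; ≤7: 1 1 2 3 5 7 11 15 21 28 38 49 65 82 105 131; ≤8: 1 1 2 3 5 7 11 15 22 29 40 52 70 89 116 146. r_8(15) = 146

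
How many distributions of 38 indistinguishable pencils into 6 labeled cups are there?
C(38+6-1, 6-1) = C(43, 5) = 962598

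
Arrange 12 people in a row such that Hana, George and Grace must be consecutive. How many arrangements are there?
Treat the 3 as one block: (12-3+1)! × 3! = 3628800 × 6 = 21772800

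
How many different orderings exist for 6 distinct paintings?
6! = 720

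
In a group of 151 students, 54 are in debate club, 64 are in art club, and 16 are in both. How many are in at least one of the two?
|A∪B| = |A| + |B| - |A∩B| = 54 + 64 - 16 = 102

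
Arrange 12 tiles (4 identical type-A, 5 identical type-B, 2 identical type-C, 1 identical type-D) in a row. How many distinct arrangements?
12! / (4! × 5! × 2! × 1!) = 83160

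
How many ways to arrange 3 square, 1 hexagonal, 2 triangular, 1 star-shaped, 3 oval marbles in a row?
10! / (3! × 1! × 2! × 1! × 3!) = 50400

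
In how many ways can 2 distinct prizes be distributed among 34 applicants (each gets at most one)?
P(34,2) = 34!/(34-2)! = 1122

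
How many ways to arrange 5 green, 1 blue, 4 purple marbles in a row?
10! / (5! × 1! × 4!) = 1260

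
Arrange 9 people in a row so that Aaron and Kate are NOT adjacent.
Total - adjacent = 9! - (9-1)!×2 = 362880 - 80640 = 282240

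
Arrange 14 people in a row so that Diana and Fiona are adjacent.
Treat as block: (14-1)! × 2! = 6227020800 × 2 = 12454041600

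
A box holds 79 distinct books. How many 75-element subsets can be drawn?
C(79,75) = 79!/(75!×4!) = 1502501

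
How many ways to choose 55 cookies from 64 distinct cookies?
C(64,55) = 64!/(55!×9!) = 27540584512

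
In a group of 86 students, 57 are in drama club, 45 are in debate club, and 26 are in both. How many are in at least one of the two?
|A∪B| = |A| + |B| - |A∩B| = 57 + 45 - 26 = 76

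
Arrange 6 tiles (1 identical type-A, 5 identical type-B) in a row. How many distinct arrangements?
6! / (1! × 5!) = 6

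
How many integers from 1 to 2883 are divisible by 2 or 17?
⌊2883/2⌋ + ⌊2883/17⌋ - ⌊2883/34⌋ = 1441 + 169 - 84 = 1526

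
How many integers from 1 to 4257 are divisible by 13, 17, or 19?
⌊4257/13⌋+⌊4257/17⌋+⌊4257/19⌋ - ⌊4257/221⌋-⌊4257/247⌋-⌊4257/323⌋ + ⌊4257/4199⌋ = 327+250+224 - 19-17-13 + 1 = 753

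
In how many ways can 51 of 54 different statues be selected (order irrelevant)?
C(54,51) = 54!/(51!×3!) = 24804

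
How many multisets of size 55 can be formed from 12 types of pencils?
C(55+12-1, 12-1) = C(66, 11) = 1074082795968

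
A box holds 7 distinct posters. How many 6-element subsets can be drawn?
C(7,6) = 7!/(6!×1!) = 7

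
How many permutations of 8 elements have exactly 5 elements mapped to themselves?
Choose the 5 fixed points C(8,5) = 56, derange the rest: !3 = Σ_{j=0}^{3} (-1)^j·3!/j! = 6 - 6 + 3 - 1 = 2. Product = 56 × 2 = 112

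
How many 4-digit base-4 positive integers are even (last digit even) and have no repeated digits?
Last∈{0,2}. Last=0: 6. Last nonzero: 1×2×P(2,2) = 4. Total = 10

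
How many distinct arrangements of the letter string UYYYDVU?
7! / (1! × 1! × 3! × 2!) = 420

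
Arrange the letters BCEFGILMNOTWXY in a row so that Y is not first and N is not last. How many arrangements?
By inclusion-exclusion: 14! - 2×(14-1)! + (14-2)! = 87178291200 - 12454041600 + 479001600 = 75203251200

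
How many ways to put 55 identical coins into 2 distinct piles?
C(55+2-1, 2-1) = C(56, 1) = 56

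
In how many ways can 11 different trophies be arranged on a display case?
11! = 39916800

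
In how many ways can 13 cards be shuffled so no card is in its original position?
!13 = Σ_{j=0}^{13} (-1)^j·13!/j! = 6227020800 - 6227020800 + 3113510400 - 1037836800 + 259459200 - 51891840 + 8648640 - 1235520 + 154440 - 17160 + 1716 - 156 + 13 - 1 = 2290792932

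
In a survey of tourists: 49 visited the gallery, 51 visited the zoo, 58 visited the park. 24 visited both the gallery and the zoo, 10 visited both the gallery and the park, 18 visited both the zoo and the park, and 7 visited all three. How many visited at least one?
|A∪B∪C| = 49+51+58-24-10-18+7 = 113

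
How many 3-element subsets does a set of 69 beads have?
C(69,3) = 69!/(3!×66!) = 52394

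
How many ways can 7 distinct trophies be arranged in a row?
7! = 5040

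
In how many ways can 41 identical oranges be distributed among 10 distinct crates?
C(41+10-1, 10-1) = C(50, 9) = 2505433700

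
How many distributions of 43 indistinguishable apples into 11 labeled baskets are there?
C(43+11-1, 11-1) = C(53, 10) = 19499099620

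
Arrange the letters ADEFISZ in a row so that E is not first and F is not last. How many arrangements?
By inclusion-exclusion: 7! - 2×(7-1)! + (7-2)! = 5040 - 1440 + 120 = 3720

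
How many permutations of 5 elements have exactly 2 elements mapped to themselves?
Choose the 2 fixed points C(5,2) = 10, derange the rest: !3 = Σ_{j=0}^{3} (-1)^j·3!/j! = 6 - 6 + 3 - 1 = 2. Product = 10 × 2 = 20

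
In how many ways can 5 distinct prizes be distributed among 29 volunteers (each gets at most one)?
P(29,5) = 29!/(29-5)! = 14250600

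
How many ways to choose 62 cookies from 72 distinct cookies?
C(72,62) = 72!/(62!×10!) = 536211932256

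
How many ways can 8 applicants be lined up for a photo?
8! = 40320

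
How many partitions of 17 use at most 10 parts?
By conjugation, equals partitions of 17 into parts ≤ 10. Let r_j(i) = number of partitions of i into parts ≤ j, for i = 0..17. r_1(i) = 1 for all i; r_j(i) = r_{j-1}(i) + r_j(i-j). Rows j = 2..10: ≤2: 1 1 2 2 3 3 4 4 5 5 6 6 7 7 8 8 9 9; ≤3: 1 1 2 3 4 5 7 8 10 12 14 16 19 21 24 27 30 33; ≤4: 1 1 2 3 5 6 9 11 15 18 23 27 34 39 47 54 64 72; ≤5: 1 1 2 3 5 7 10 13 18 23 30 37 47 57 70 84 101 119; ≤6: 1 1 2 3 5 7 11 14 20 26 35 44 58 71 90 110 136 163; ≤7: 1 1 2 3 5 7 11 15 21 28 38 49 65 82 105 131 164 201; ≤8: 1 1 2 3 5 7 11 15 22 29 40 52 70 89 116 146 186 230; ≤9: 1 1 2 3 5 7 11 15 22 30 41 54 73 94 123 157 201 252; ≤10: 1 1 2 3 5 7 11 15 22 30 42 55 75 97 128 164 212 267. r_10(17) = 267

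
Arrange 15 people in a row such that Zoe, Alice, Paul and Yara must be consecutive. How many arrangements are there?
Treat the 4 as one block: (15-4+1)! × 4! = 479001600 × 24 = 11496038400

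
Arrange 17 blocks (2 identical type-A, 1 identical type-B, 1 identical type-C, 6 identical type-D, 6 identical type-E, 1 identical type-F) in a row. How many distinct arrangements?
17! / (2! × 1! × 1! × 6! × 6! × 1!) = 343062720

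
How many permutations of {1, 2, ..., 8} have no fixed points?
!8 = Σ_{j=0}^{8} (-1)^j·8!/j! = 40320 - 40320 + 20160 - 6720 + 1680 - 336 + 56 - 8 + 1 = 14833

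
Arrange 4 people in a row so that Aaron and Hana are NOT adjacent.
Total - adjacent = 4! - (4-1)!×2 = 24 - 12 = 12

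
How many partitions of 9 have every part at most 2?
Let r_j(i) = number of partitions of i into parts ≤ j, for i = 0..9. r_1(i) = 1 for all i; r_j(i) = r_{j-1}(i) + r_j(i-j). Rows j = 2..2: ≤2: 1 1 2 2 3 3 4 4 5 5. r_2(9) = 5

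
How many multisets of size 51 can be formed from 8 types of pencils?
C(51+8-1, 8-1) = C(58, 7) = 300674088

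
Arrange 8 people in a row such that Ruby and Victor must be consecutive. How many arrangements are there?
Treat the 2 as one block: (8-2+1)! × 2! = 5040 × 2 = 10080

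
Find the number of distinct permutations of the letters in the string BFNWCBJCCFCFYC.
14! / (1! × 1! × 1! × 5! × 2! × 3! × 1!) = 60540480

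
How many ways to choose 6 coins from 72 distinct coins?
C(72,6) = 72!/(6!×66!) = 156238908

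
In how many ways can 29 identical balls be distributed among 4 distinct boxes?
C(29+4-1, 4-1) = C(32, 3) = 4960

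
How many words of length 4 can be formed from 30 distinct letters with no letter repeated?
P(30,4) = 30!/(30-4)! = 657720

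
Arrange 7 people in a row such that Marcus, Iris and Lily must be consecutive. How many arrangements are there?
Treat the 3 as one block: (7-3+1)! × 3! = 120 × 6 = 720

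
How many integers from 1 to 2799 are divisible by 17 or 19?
⌊2799/17⌋ + ⌊2799/19⌋ - ⌊2799/323⌋ = 164 + 147 - 8 = 303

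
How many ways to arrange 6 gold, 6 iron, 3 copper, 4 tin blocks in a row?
19! / (6! × 6! × 3! × 4!) = 1629547920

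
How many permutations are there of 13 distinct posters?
13! = 6227020800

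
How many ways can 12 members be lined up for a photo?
12! = 479001600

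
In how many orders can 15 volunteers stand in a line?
15! = 1307674368000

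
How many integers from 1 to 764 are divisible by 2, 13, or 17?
⌊764/2⌋+⌊764/13⌋+⌊764/17⌋ - ⌊764/26⌋-⌊764/34⌋-⌊764/221⌋ + ⌊764/442⌋ = 382+58+44 - 29-22-3 + 1 = 431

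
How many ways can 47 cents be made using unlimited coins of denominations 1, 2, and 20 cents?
Coefficient of x^47 in 1/(1-x^1) · 1/(1-x^2) · 1/(1-x^20). Case on j = number of 20-cent coins (j = 0..2); remainder r = 47 - 20j is made from {1,2} in ⌊r/2⌋+1 ways. r = 47, 27, 7 → 24 + 14 + 4 = 42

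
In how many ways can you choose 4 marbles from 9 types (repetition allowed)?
C(4+9-1, 9-1) = C(12, 8) = 495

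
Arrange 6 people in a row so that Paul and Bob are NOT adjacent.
Total - adjacent = 6! - (6-1)!×2 = 720 - 240 = 480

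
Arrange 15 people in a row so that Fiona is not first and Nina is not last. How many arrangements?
By inclusion-exclusion: 15! - 2×(15-1)! + (15-2)! = 1307674368000 - 174356582400 + 6227020800 = 1139544806400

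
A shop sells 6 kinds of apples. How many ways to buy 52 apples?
C(52+6-1, 6-1) = C(57, 5) = 4187106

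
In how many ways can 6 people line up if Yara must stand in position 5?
Fix one position: (6-1)! = 120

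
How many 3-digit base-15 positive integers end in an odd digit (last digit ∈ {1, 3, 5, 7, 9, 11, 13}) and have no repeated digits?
Last∈{1,3,5,7,9,11,13}. Last=0: 0. Last nonzero: 7×13×P(13,1) = 1183. Total = 1183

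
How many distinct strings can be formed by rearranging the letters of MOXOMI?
6! / (2! × 2! × 1! × 1!) = 180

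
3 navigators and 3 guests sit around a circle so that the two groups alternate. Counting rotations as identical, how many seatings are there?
Fix one of the navigators: (3-1)! ways for the remaining navigators, × 3! ways for the guests = 2 × 6 = 12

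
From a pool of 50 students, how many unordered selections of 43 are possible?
C(50,43) = 50!/(43!×7!) = 99884400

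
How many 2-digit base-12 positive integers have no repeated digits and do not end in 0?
Last digit: 11 nonzero choices. First digit: 10 (nonzero, ≠last). Middle 0: P(10,0) = 1. Total = 110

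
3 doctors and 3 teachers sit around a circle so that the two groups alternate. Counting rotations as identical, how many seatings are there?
Fix one of the doctors: (3-1)! ways for the remaining doctors, × 3! ways for the teachers = 2 × 6 = 12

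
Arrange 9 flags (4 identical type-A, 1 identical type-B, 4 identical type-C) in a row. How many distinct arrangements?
9! / (4! × 1! × 4!) = 630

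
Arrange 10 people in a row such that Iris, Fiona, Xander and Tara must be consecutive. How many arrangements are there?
Treat the 4 as one block: (10-4+1)! × 4! = 5040 × 24 = 120960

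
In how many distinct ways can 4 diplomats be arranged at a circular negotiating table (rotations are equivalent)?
Circular: fix one position, arrange the rest. (4-1)! = 6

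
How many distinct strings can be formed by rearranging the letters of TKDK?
4! / (1! × 1! × 2!) = 12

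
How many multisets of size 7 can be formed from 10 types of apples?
C(7+10-1, 10-1) = C(16, 9) = 11440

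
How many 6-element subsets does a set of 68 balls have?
C(68,6) = 68!/(6!×62!) = 109453344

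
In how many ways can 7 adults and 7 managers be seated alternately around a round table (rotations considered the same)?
Fix one of the adults: (7-1)! ways for the remaining adults, × 7! ways for the managers = 720 × 5040 = 3628800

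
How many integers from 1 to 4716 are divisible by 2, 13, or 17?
⌊4716/2⌋+⌊4716/13⌋+⌊4716/17⌋ - ⌊4716/26⌋-⌊4716/34⌋-⌊4716/221⌋ + ⌊4716/442⌋ = 2358+362+277 - 181-138-21 + 10 = 2667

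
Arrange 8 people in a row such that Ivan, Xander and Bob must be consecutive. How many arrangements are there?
Treat the 3 as one block: (8-3+1)! × 3! = 720 × 6 = 4320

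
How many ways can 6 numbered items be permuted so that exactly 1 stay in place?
Choose the 1 fixed point C(6,1) = 6, derange the rest: !5 = Σ_{j=0}^{5} (-1)^j·5!/j! = 120 - 120 + 60 - 20 + 5 - 1 = 44. Product = 6 × 44 = 264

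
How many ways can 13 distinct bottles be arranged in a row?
13! = 6227020800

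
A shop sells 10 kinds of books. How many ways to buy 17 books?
C(17+10-1, 10-1) = C(26, 9) = 3124550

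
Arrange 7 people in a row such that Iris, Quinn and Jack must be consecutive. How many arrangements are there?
Treat the 3 as one block: (7-3+1)! × 3! = 120 × 6 = 720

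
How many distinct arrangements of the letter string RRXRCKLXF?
9! / (1! × 3! × 1! × 2! × 1! × 1!) = 30240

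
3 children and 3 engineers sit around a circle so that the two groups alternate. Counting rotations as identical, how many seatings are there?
Fix one of the children: (3-1)! ways for the remaining children, × 3! ways for the engineers = 2 × 6 = 12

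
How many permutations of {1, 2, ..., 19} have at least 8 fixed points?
Exactly j fixed points: C(19,j)·!(19-j); sum over j ≥ 8 (derangement numbers via !m = (m-1)·(!(m-1) + !(m-2)): !0..!11 = 1, 0, 1, 2, 9, 44, 265, 1854, 14833, 133496, 1334961, 14684570). Σ_{j=8}^{19} C(19,j)·!(19-j) = C(19,8)·!11 + C(19,9)·!10 + C(19,10)·!9 + C(19,11)·!8 + C(19,12)·!7 + C(19,13)·!6 + C(19,14)·!5 + C(19,15)·!4 + C(19,16)·!3 + C(19,17)·!2 + C(19,18)·!1 + C(19,19)·!0 = 75582·14684570 + 92378·1334961 + 92378·133496 + 75582·14833 + 50388·1854 + 27132·265 + 11628·44 + 3876·9 + 969·2 + 171·1 + 19·0 + 1·1 = 1246764556250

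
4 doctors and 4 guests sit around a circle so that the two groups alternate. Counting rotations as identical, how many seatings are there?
Fix one of the doctors: (4-1)! ways for the remaining doctors, × 4! ways for the guests = 6 × 24 = 144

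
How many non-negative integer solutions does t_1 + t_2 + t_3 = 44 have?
C(44+3-1, 3-1) = C(46, 2) = 1035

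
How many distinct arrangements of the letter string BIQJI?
5! / (1! × 1! × 1! × 2!) = 60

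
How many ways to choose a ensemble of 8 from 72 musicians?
C(72,8) = 72!/(8!×64!) = 11969016345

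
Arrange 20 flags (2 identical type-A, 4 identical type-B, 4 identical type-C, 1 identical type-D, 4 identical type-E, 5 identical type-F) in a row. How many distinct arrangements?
20! / (2! × 4! × 4! × 1! × 4! × 5!) = 733296564000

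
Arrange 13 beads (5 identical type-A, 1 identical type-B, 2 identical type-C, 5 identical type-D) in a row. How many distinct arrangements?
13! / (5! × 1! × 2! × 5!) = 216216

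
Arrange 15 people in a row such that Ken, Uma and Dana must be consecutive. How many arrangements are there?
Treat the 3 as one block: (15-3+1)! × 3! = 6227020800 × 6 = 37362124800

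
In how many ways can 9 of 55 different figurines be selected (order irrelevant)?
C(55,9) = 55!/(9!×46!) = 6358402050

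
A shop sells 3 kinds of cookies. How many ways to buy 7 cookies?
C(7+3-1, 3-1) = C(9, 2) = 36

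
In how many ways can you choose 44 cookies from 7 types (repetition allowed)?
C(44+7-1, 7-1) = C(50, 6) = 15890700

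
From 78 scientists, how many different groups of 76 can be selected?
C(78,76) = 78!/(76!×2!) = 3003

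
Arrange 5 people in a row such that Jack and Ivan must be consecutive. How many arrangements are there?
Treat the 2 as one block: (5-2+1)! × 2! = 24 × 2 = 48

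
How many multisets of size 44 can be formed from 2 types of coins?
C(44+2-1, 2-1) = C(45, 1) = 45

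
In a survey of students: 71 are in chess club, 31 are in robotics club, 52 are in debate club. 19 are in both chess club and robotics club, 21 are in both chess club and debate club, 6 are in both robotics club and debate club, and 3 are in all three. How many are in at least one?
|A∪B∪C| = 71+31+52-19-21-6+3 = 111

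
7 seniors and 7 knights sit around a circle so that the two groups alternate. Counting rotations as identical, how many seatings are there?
Fix one of the seniors: (7-1)! ways for the remaining seniors, × 7! ways for the knights = 720 × 5040 = 3628800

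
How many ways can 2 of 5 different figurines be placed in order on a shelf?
P(5,2) = 5!/(5-2)! = 20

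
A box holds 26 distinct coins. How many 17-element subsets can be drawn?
C(26,17) = 26!/(17!×9!) = 3124550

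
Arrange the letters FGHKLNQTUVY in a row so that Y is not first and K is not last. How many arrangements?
By inclusion-exclusion: 11! - 2×(11-1)! + (11-2)! = 39916800 - 7257600 + 362880 = 33022080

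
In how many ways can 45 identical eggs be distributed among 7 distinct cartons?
C(45+7-1, 7-1) = C(51, 6) = 18009460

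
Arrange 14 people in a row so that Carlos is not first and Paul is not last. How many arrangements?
By inclusion-exclusion: 14! - 2×(14-1)! + (14-2)! = 87178291200 - 12454041600 + 479001600 = 75203251200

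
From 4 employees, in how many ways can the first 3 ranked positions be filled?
P(4,3) = 4!/(4-3)! = 24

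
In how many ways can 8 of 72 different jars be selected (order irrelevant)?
C(72,8) = 72!/(8!×64!) = 11969016345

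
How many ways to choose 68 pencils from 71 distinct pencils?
C(71,68) = 71!/(68!×3!) = 57155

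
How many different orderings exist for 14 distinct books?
14! = 87178291200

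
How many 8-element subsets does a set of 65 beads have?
C(65,8) = 65!/(8!×57!) = 5047381560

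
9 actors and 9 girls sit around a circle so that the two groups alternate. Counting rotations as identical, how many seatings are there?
Fix one of the actors: (9-1)! ways for the remaining actors, × 9! ways for the girls = 40320 × 362880 = 14631321600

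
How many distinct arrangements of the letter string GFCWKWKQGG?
10! / (2! × 1! × 1! × 2! × 3! × 1!) = 151200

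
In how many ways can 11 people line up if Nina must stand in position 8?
Fix one position: (11-1)! = 3628800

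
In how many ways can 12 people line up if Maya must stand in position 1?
Fix one position: (12-1)! = 39916800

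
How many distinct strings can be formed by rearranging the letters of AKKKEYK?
7! / (1! × 4! × 1! × 1!) = 210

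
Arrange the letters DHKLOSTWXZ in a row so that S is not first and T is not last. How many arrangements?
By inclusion-exclusion: 10! - 2×(10-1)! + (10-2)! = 3628800 - 725760 + 40320 = 2943360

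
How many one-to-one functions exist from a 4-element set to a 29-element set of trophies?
P(29,4) = 29!/(29-4)! = 570024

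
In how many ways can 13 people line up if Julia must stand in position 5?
Fix one position: (13-1)! = 479001600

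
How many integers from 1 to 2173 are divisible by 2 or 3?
⌊2173/2⌋ + ⌊2173/3⌋ - ⌊2173/6⌋ = 1086 + 724 - 362 = 1448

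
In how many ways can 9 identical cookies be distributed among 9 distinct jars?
C(9+9-1, 9-1) = C(17, 8) = 24310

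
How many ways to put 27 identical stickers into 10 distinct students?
C(27+10-1, 10-1) = C(36, 9) = 94143280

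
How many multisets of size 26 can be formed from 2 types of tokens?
C(26+2-1, 2-1) = C(27, 1) = 27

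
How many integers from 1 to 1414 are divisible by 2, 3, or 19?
⌊1414/2⌋+⌊1414/3⌋+⌊1414/19⌋ - ⌊1414/6⌋-⌊1414/38⌋-⌊1414/57⌋ + ⌊1414/114⌋ = 707+471+74 - 235-37-24 + 12 = 968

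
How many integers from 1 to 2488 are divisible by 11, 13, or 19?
⌊2488/11⌋+⌊2488/13⌋+⌊2488/19⌋ - ⌊2488/143⌋-⌊2488/209⌋-⌊2488/247⌋ + ⌊2488/2717⌋ = 226+191+130 - 17-11-10 + 0 = 509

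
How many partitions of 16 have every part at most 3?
Let r_j(i) = number of partitions of i into parts ≤ j, for i = 0..16. r_1(i) = 1 for all i; r_j(i) = r_{j-1}(i) + r_j(i-j). Rows j = 2..3: ≤2: 1 1 2 2 3 3 4 4 5 5 6 6 7 7 8 8 9; ≤3: 1 1 2 3 4 5 7 8 10 12 14 16 19 21 24 27 30. r_3(16) = 30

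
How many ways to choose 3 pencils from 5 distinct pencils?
C(5,3) = 5!/(3!×2!) = 10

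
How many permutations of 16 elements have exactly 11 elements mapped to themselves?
Choose the 11 fixed points C(16,11) = 4368, derange the rest: !5 = Σ_{j=0}^{5} (-1)^j·5!/j! = 120 - 120 + 60 - 20 + 5 - 1 = 44. Product = 4368 × 44 = 192192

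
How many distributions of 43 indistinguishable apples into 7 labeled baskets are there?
C(43+7-1, 7-1) = C(49, 6) = 13983816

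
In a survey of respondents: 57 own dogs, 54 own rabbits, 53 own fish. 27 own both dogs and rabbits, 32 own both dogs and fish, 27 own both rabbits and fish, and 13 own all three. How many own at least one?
|A∪B∪C| = 57+54+53-27-32-27+13 = 91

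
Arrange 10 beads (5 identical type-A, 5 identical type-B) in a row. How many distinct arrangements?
10! / (5! × 5!) = 252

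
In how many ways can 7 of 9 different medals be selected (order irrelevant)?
C(9,7) = 9!/(7!×2!) = 36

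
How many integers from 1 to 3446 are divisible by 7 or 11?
⌊3446/7⌋ + ⌊3446/11⌋ - ⌊3446/77⌋ = 492 + 313 - 44 = 761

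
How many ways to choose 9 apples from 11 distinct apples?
C(11,9) = 11!/(9!×2!) = 55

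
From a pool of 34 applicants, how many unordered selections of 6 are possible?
C(34,6) = 34!/(6!×28!) = 1344904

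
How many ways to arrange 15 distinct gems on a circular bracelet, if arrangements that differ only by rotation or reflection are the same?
(15-1)!/2 = 87178291200/2 = 43589145600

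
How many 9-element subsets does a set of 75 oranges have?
C(75,9) = 75!/(9!×66!) = 125595622175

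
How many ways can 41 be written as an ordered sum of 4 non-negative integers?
C(41+4-1, 4-1) = C(44, 3) = 13244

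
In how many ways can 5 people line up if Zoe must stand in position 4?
Fix one position: (5-1)! = 24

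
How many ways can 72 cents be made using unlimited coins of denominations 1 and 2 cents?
Coefficient of x^72 in 1/(1-x^1) · 1/(1-x^2). Use j coins of 2 for j = 0..⌊72/2⌋ = 36, the rest in 1s: 36 + 1 = 37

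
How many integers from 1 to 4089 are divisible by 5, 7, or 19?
⌊4089/5⌋+⌊4089/7⌋+⌊4089/19⌋ - ⌊4089/35⌋-⌊4089/95⌋-⌊4089/133⌋ + ⌊4089/665⌋ = 817+584+215 - 116-43-30 + 6 = 1433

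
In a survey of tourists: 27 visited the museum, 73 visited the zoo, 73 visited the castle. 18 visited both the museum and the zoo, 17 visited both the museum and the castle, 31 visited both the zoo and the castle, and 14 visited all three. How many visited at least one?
|A∪B∪C| = 27+73+73-18-17-31+14 = 121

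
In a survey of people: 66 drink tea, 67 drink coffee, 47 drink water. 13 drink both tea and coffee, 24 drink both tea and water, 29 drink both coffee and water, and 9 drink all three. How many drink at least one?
|A∪B∪C| = 66+67+47-13-24-29+9 = 123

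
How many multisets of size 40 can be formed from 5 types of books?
C(40+5-1, 5-1) = C(44, 4) = 135751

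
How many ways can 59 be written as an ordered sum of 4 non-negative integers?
C(59+4-1, 4-1) = C(62, 3) = 37820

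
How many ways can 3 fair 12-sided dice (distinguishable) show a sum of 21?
Coefficient of x^21 in (x + x² + ... + x^12)^3. By inclusion-exclusion on dice exceeding 12: Σ_j (-1)^j C(3,j)·C(21-1-12j, 2) = C(3,0)·C(20,2) - C(3,1)·C(8,2) = 1·190 - 3·28 = 106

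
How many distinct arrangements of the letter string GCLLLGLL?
8! / (5! × 1! × 2!) = 168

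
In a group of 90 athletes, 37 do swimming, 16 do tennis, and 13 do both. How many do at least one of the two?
|A∪B| = |A| + |B| - |A∩B| = 37 + 16 - 13 = 40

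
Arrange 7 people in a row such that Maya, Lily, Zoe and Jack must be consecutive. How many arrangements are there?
Treat the 4 as one block: (7-4+1)! × 4! = 24 × 24 = 576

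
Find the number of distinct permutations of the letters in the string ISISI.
5! / (3! × 2!) = 10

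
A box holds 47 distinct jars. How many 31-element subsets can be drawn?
C(47,31) = 47!/(31!×16!) = 1503232609098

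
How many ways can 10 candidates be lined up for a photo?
10! = 3628800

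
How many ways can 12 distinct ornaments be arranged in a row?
12! = 479001600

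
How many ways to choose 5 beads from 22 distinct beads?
C(22,5) = 22!/(5!×17!) = 26334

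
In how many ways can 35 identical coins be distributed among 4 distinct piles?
C(35+4-1, 4-1) = C(38, 3) = 8436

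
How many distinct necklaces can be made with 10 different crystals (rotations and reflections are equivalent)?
(10-1)!/2 = 362880/2 = 181440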